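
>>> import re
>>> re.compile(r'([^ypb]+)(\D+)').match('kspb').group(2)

The match spans [0:4] → 'kspb'.
Captured: group 1 = 'ks', group 2 = 'pb'.

'pb'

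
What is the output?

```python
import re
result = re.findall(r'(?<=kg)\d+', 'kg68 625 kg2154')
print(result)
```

['68', '2154']

The lookaround is zero-width — it requires the adjacent text to match without consuming it, so the asserted text isn't part of the match.
With no groups in the pattern, `findall` gives back each whole match — 2 here.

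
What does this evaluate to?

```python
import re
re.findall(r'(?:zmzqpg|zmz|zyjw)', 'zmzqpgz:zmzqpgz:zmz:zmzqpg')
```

Branches in `(...|...)` are attempted left-to-right; the first branch that allows the whole pattern to succeed is taken.
Since nothing is captured, `findall` lists the 4 matched substrings directly.

['zmzqpg', 'zmzqpg', 'zmz', 'zmzqpg']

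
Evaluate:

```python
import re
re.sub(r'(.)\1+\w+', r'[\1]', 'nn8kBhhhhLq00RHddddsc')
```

'[n]'

A backreference is literal: `\1` must see the identical characters the first group matched.
Matches: at [0:21] → 'nn8kBhhhhLq00RHddddsc'.
The replacement refers to a captured group, so each match is rewritten using its own captured text.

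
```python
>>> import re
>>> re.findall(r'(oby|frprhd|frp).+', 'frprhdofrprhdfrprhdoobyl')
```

['frprhd']

Alternation tries branches left to right and keeps the first one that lets the overall match succeed at that position.
`findall` collects group 1 from the one match (1 total).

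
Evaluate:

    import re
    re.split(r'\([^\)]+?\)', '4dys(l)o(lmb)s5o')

['4dys', 'o', 's5o']

Splitting on the pattern gives 3 pieces.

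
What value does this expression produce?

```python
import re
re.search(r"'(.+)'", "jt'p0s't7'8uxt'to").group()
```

The match spans [2:15] → "'p0s't7'8uxt'".

"'p0s't7'8uxt'"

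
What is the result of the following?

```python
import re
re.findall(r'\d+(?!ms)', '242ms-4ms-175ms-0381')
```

Because the assertion is negative and zero-width, positions next to the forbidden text are skipped.
Walking the string: at [0:2] → '24'; at [10:12] → '17'; at [16:20] → '0381'.
No capturing groups, so `findall` returns the 3 full match strings.

['24', '17', '0381']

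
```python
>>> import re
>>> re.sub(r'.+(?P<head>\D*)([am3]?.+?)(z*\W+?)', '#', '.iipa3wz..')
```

'#'

The pattern matches one or more of any character; then zero or more of a non-digit (captured as 'head'); then optionally one of [am3], then one or more of any character (lazy) (captured); then zero or more of a literal 'z', then one or more of a non-word character (lazy) (captured).
Matches: at [0:10] → '.iipa3wz..'.
Each match is replaced by '#'.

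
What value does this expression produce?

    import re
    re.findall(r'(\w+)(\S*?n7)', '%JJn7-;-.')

2 groups means the one result is a tuple of 2 captured strings — 1 here.

[('JJ', 'n7')]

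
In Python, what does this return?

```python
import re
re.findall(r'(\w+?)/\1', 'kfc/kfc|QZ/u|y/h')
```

['kfc']

`\1` has to match the exact text group 1 already captured.
Matches: at [0:7] match 'kfc/kfc', group 1 = 'kfc'.
`findall` collects group 1 from the one match (1 total).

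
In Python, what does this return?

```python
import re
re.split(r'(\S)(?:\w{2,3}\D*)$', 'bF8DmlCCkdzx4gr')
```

The pattern matches a non-whitespace character (captured); then 2 to 3 of a word character, then zero or more of a non-digit (non-capturing group); then anchored at the end.
Matches to split on: at [9:15] → 'dzx4gr'.
`re.split` interleaves the captured-group text with the surrounding fragments.

['bF8DmlCCk', 'd', '']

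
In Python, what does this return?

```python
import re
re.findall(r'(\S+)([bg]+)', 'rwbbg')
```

With 2 capturing groups, `findall` returns a 2-tuple per match.

[('rwbb', 'g')]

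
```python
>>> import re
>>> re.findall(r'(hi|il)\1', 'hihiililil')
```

A backreference is literal: `\1` must see the identical characters the first group matched.
Scanning left to right: at [0:4] match 'hihi', group 1 = 'hi'; at [4:8] match 'ilil', group 1 = 'il'.
With a single group, `findall` returns only what that group captured — 2 items.

['hi', 'il']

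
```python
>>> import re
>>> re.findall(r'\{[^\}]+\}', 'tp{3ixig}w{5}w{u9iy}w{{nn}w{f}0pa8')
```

`findall` yields the raw match text (5 of them) because the pattern has no groups.

['{3ixig}', '{5}', '{u9iy}', '{{nn}', '{f}']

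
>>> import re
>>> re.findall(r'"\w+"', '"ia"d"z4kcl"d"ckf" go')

Since nothing is captured, `findall` lists the 3 matched substrings directly.

['"ia"', '"z4kcl"', '"ckf"']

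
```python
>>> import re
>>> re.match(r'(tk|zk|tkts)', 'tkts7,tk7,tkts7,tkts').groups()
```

('tk',)

The match spans [0:2] → 'tk'.
Captured: group 1 = 'tk'.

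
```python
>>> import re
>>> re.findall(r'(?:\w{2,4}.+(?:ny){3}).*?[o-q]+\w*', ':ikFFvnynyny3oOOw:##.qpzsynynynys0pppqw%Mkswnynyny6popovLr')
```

['ikFFvnynyny3oOOw:##.qpzsynynynys0pppqw%Mkswnynyny6popovLr']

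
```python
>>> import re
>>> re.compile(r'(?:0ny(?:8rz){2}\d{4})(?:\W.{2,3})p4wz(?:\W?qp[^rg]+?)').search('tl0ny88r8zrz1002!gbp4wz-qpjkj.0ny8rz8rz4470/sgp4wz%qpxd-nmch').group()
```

'0ny8rz8rz4470/sgp4wz%qpx'

This matches the literal '0ny', then the literal '8rz' repeated 2 times, then exactly 4 of a digit (non-capturing group); then a non-word character, then 2 to 3 of any character (non-capturing group); then the literal 'p4', then the literal 'wz'; then optionally a non-word character, then the literal 'qp', then one or more of any character except [rg] (lazy) (non-capturing group).
The `?` after the quantifier makes it lazy — it takes as little as possible before letting the rest of the pattern try.
`re.search` scans for the first position where the pattern succeeds.
The match spans [30:54] → '0ny8rz8rz4470/sgp4wz%qpx'.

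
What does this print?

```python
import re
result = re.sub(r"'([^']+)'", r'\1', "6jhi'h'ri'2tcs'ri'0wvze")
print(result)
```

Matches: at [4:7] → "'h'"; at [9:15] → "'2tcs'".
The replacement refers to a captured group, so each match is rewritten using its own captured text.

6jhihri2tcsri'0wvze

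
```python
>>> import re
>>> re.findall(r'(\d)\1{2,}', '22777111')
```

After group 1 captures some text, `\1` only succeeds where that same text appears again.
Scanning left to right: at [2:5] match '777', group 1 = '7'; at [5:8] match '111', group 1 = '1'.
One capturing group, so `findall` returns just the captured substring from each match — 2 in all.

['7', '1']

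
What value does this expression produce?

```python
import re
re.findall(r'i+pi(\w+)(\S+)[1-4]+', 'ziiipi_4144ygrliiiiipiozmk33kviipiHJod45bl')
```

With 2 capturing groups, `findall` returns a 2-tuple per match.

[('_4144ygrliiiiipiozmk33kviipiHJo', 'd')]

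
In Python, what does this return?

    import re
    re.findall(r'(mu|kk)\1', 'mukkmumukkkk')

['mu', 'kk']

After group 1 captures some text, `\1` only succeeds where that same text appears again.
Walking the string: at [4:8] match 'mumu', group 1 = 'mu'; at [8:12] match 'kkkk', group 1 = 'kk'.
`findall` collects group 1 from each match (2 total).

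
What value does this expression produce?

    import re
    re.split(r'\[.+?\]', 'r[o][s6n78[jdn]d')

['r', '', 'd']

Matches to split on: at [1:4] → '[o]'; at [4:15] → '[s6n78[jdn]'.
Splitting on the pattern gives 3 pieces.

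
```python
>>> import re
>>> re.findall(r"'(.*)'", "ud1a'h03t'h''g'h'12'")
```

["h03t'h''g'h'12"]

Matches: at [4:20] match "'h03t'h''g'h'12'", group 1 = "h03t'h''g'h'12".
`findall` collects group 1 from the one match (1 total).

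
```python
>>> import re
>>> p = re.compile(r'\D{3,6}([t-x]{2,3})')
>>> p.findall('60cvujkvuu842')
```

This matches 3 to 6 of a non-digit; then 2 to 3 of a character in [t-x] (captured).
`findall` collects group 1 from the one match (1 total).

['uu']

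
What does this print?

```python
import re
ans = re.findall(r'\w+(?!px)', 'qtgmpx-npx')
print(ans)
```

['qtgmpx', 'npx']

Because the assertion is negative and zero-width, positions next to the forbidden text are skipped.
Matches: at [0:6] → 'qtgmpx'; at [7:10] → 'npx'.
Since nothing is captured, `findall` lists the 2 matched substrings directly.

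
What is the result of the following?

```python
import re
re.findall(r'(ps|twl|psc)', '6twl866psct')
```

['twl', 'ps']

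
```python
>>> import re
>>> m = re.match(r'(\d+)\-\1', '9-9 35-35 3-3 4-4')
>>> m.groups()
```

('9',)

`\1` has to match the exact text group 1 already captured.
`re.match` only tries the pattern at the start of the string.
The match spans [0:3] → '9-9'.
Captured: group 1 = '9'.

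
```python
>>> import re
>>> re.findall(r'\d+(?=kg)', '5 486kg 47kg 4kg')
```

['486', '47', '4']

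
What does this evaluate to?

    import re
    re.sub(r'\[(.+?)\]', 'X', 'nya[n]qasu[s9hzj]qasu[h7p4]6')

'nyaXqasuXqasuX6'

A `+?`/`*?`/`{m,n}?` starts at its minimum and grows only as far as needed for what follows to match.
Matches: at [3:6] → '[n]'; at [10:17] → '[s9hzj]'; at [21:27] → '[h7p4]'.
Each match is replaced by 'X'.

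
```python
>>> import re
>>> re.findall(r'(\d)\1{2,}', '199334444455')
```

After group 1 captures some text, `\1` only succeeds where that same text appears again.
Because there's exactly one group, `findall` drops the full match and keeps group 1 from the one hit.

['4']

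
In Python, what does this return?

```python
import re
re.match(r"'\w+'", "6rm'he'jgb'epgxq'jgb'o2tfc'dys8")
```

With `match`, the pattern is implicitly anchored at the beginning.
Here the pattern fails at index 0, so the call returns None.

None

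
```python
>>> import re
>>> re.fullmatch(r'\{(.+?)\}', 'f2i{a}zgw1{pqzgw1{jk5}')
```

None

`fullmatch` succeeds only if the pattern covers the string from start to end.
Here there's no way to consume every character, so the call returns None.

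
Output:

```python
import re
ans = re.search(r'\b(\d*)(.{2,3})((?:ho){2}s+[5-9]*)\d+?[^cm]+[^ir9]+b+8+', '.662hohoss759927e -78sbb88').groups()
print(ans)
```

('6', '62', 'hohoss7599')

The pattern matches a word boundary (`\b`, zero-width); then zero or more of a digit (captured); then 2 to 3 of any character (captured); then the literal 'ho' repeated 2 times, then one or more of the literal 's', then zero or more of a character in [5-9] (captured); then one or more of a digit (lazy), then one or more of any character except [cm], then one or more of any character except [ir9]; then one or more of the literal 'b', then one or more of a literal '8'.
Unlike `match`, `search` isn't anchored — it looks for the pattern anywhere in the string.
The match spans [1:26] → '662hohoss759927e -78sbb88'.
Captured: group 1 = '6', group 2 = '62', group 3 = 'hohoss7599'.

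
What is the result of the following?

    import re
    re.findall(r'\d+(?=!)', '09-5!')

The `(?=…)`/`(?<=…)` assertion just peeks at neighbouring text; it doesn't advance the match position.
Scanning left to right: at [3:4] → '5'.
Since nothing is captured, `findall` lists the 1 matched substring directly.

['5']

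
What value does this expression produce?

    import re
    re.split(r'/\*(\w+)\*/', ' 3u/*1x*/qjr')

[' 3u', '1x', 'qjr']

Matches to split on: at [3:9] → '/*1x*/'.
The group in the pattern means `split` returns the separators' captures alongside the pieces.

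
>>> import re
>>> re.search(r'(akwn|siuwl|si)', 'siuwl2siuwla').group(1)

'siuwl'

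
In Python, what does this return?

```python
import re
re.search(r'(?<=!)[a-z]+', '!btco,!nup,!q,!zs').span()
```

(1, 5)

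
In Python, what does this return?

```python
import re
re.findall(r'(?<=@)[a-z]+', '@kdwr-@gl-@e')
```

['kdwr', 'gl', 'e']

The positive lookaround only admits positions where the adjacent text matches; those characters stay outside the span.
With no groups in the pattern, `findall` gives back each whole match — 3 here.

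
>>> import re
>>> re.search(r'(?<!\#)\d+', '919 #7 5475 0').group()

Because the assertion is negative and zero-width, positions next to the forbidden text are skipped.
`re.search` tries every starting position until one works.
The match spans [0:3] → '919'.

'919'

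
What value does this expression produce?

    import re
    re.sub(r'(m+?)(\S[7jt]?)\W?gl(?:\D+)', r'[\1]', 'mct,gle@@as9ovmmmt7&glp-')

'[m]9ov[mmm]'

Pattern: one or more of a literal 'm' (lazy) (captured); then a non-whitespace character, then optionally one of [7jt] (captured); then optionally a non-word character, then the literal 'gl'; then one or more of a non-digit (non-capturing group).
Matches: at [0:11] → 'mct,gle@@as'; at [14:24] → 'mmmt7&glp-'.
`\1` in the replacement pulls in group 1's text for each match.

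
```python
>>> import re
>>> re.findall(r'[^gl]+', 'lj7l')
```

['j7']

This matches one or more of any character except [gl].
Scanning left to right: at [1:3] → 'j7'.
`findall` yields the raw match text (1 of them) because the pattern has no groups.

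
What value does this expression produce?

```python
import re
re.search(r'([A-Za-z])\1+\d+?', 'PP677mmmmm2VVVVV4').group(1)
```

`\1` has to match the exact text group 1 already captured.
`re.search` tries every starting position until one works.
The match spans [0:3] → 'PP6'.
Captured: group 1 = 'P'.

'P'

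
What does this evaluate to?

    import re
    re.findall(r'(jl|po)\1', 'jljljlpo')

['jl']

A backreference is literal: `\1` must see the identical characters the first group matched.
Walking the string: at [0:4] match 'jljl', group 1 = 'jl'.
`findall` collects group 1 from the one match (1 total).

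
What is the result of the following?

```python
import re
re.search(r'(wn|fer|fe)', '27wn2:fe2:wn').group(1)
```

'wn'

`re.search` scans for the first position where the pattern succeeds.
The match spans [2:4] → 'wn'.
Captured: group 1 = 'wn'.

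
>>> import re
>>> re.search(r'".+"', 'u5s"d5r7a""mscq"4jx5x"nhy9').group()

'"d5r7a""mscq"4jx5x"'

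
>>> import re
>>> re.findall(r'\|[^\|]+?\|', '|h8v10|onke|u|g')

['|h8v10|', '|u|']

Matches: at [0:7] → '|h8v10|'; at [11:14] → '|u|'.
`findall` yields the raw match text (2 of them) because the pattern has no groups.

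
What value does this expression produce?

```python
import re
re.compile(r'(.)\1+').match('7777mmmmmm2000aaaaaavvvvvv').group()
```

'7777'

`re.match` only tries the pattern at the start of the string.
The match spans [0:4] → '7777'.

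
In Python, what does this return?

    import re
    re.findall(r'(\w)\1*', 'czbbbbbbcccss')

After group 1 captures some text, `\1` only succeeds where that same text appears again.
Because there's exactly one group, `findall` drops the full match and keeps group 1 from each hit.

['c', 'z', 'b', 'c', 's']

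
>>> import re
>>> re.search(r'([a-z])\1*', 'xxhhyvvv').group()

'xx'

`\1` is not a pattern — it's the concrete string captured by group 1, re-applied verbatim.
The match spans [0:2] → 'xx'.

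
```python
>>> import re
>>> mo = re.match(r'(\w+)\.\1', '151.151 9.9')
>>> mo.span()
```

`\1` has to match the exact text group 1 already captured.
`match` is anchored at position 0; if the pattern doesn't fit there, it returns None.
The match spans [0:7] → '151.151'.
Captured: group 1 = '151'.

(0, 7)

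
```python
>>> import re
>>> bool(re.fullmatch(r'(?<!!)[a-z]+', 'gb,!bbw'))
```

The negative lookaround is zero-width — it rules out positions where the adjacent text would match, without consuming anything.
`re.fullmatch` is like wrapping the pattern in `^…$` (in single-line mode).
Here the string isn't matched end-to-end, so the call returns None, and `bool(None)` is False.

False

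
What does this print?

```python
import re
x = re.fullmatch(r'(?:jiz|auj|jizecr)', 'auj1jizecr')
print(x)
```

`re.fullmatch` requires the pattern to consume the entire string.
Here there's no way to consume every character, so the call returns None.

None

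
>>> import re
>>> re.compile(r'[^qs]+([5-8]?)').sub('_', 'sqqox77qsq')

`sub` substitutes '_' at each match site.

'sqq_qsq'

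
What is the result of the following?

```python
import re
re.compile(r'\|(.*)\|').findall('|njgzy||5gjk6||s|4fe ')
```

Matches: at [0:17] match '|njgzy||5gjk6||s|', group 1 = 'njgzy||5gjk6||s'.
`findall` collects group 1 from the one match (1 total).

['njgzy||5gjk6||s']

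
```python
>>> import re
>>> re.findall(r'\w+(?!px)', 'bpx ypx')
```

The negative lookaround is zero-width — it rules out positions where the adjacent text would match, without consuming anything.
No capturing groups, so `findall` returns the 2 full match strings.

['bpx', 'ypx']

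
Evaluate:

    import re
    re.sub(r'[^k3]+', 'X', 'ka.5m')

The pattern matches one or more of any character except [k3].
Matches: at [1:5] → 'a.5m'.
Each match is replaced by 'X'.

'kX'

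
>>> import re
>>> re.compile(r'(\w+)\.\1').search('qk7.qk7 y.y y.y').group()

'qk7.qk7'

After group 1 captures some text, `\1` only succeeds where that same text appears again.
`re.search` tries every starting position until one works.
The match spans [0:7] → 'qk7.qk7'.
Captured: group 1 = 'qk7'.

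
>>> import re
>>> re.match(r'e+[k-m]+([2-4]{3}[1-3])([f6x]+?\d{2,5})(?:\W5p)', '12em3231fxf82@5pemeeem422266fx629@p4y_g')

None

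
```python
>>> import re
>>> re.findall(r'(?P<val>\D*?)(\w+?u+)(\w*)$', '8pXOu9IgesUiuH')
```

[('', '8pXOu', '9IgesUiuH')]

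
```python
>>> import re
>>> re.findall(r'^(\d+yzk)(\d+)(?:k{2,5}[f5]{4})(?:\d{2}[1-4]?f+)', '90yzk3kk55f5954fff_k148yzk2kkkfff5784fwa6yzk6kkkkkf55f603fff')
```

With 2 capturing groups, `findall` returns a 2-tuple per match.

[('90yzk', '3')]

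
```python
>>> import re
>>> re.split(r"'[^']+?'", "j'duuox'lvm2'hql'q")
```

['j', 'lvm2', 'q']

Splitting on the pattern gives 3 pieces.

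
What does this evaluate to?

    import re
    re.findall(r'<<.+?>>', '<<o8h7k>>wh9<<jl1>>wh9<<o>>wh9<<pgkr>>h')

['<<o8h7k>>', '<<jl1>>', '<<o>>', '<<pgkr>>']

A non-greedy quantifier consumes as few characters as it can — just enough that the remainder of the pattern still matches from where it stops; whatever follows it matches normally.
Walking the string: at [0:9] → '<<o8h7k>>'; at [12:19] → '<<jl1>>'; at [22:27] → '<<o>>'; at [30:38] → '<<pgkr>>'.
No capturing groups, so `findall` returns the 4 full match strings.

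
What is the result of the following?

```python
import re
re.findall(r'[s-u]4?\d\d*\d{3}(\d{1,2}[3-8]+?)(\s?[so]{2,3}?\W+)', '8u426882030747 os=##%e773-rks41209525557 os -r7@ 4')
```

2 groups means each result is a tuple of 2 captured strings — 2 here.

[('47', ' os=##%'), ('57', ' os -')]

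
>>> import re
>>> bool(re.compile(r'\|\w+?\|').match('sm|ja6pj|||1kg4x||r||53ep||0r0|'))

False

`match` is anchored at position 0; if the pattern doesn't fit there, it returns None.
Here the pattern fails at index 0, so the call returns None, and `bool(None)` is False.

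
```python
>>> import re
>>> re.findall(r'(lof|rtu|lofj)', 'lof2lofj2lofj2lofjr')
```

['lof', 'lof', 'lof', 'lof']

The regex engine tests alternatives in the order written; an earlier branch that matches wins even if a later one would match more.
One capturing group, so `findall` returns just the captured substring from each match — 4 in all.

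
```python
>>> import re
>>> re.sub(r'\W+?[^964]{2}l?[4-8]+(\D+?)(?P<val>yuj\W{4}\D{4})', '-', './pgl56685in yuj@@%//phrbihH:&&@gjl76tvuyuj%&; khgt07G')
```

The pattern matches one or more of a non-word character (lazy); then exactly 2 of any character except [964], then optionally the literal 'l', then one or more of a character in [4-8]; then one or more of a non-digit (lazy) (captured); then the literal 'yuj', then exactly 4 of a non-word character, then exactly 4 of a non-digit (captured as 'val').
Matches: at [0:24] → './pgl56685in yuj@@%//phr'; at [28:51] → ':&&@gjl76tvuyuj%&; khgt'.
Every occurrence is swapped for '-'.

'-bihH-07G'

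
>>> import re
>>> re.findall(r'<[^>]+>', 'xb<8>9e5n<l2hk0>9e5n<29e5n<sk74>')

['<8>', '<l2hk0>', '<29e5n<sk74>']

`findall` yields the raw match text (3 of them) because the pattern has no groups.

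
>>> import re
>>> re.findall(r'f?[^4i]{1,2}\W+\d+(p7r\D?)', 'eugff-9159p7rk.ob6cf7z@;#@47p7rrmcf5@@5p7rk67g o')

['p7rk', 'p7rr', 'p7rk']

The pattern matches optionally the literal 'f', then 1 to 2 of any character except [4i], then one or more of a non-word character; then one or more of a digit; then the literal 'p7r', then optionally a non-digit (captured).
Scanning left to right: at [3:14] match 'ff-9159p7rk', group 1 = 'p7rk'; at [19:32] match 'f7z@;#@47p7rr', group 1 = 'p7rr'; at [34:43] match 'f5@@5p7rk', group 1 = 'p7rk'.
One capturing group, so `findall` returns just the captured substring from each match — 3 in all.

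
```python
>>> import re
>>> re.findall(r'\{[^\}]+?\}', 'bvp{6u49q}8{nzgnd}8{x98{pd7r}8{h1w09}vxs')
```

With no groups in the pattern, `findall` gives back each whole match — 4 here.

['{6u49q}', '{nzgnd}', '{x98{pd7r}', '{h1w09}']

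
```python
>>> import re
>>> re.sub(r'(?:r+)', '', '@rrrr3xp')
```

'@3xp'

This matches one or more of a literal 'r' (non-capturing group).
Matches: at [1:5] → 'rrrr'.
`sub` substitutes '' at each match site.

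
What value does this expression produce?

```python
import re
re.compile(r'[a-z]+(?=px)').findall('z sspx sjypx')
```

['ss', 'sjy']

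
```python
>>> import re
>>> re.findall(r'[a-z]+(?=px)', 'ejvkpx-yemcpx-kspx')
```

['ejvk', 'yemc', 'ks']

Lookahead/lookbehind check context without consuming it, so the matched span excludes the asserted characters.
Walking the string: at [0:4] → 'ejvk'; at [7:11] → 'yemc'; at [14:16] → 'ks'.
Since nothing is captured, `findall` lists the 3 matched substrings directly.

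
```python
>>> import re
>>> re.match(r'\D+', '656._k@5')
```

With `match`, the pattern is implicitly anchored at the beginning.
Here the pattern fails at index 0, so the call returns None.

None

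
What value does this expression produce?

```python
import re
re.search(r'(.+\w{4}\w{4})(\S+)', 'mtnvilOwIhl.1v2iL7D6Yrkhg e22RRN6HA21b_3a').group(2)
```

The pattern matches one or more of any character, then exactly 4 of a word character, then exactly 4 of a word character (captured); then one or more of a non-whitespace character (captured).
Unlike `match`, `search` isn't anchored — it looks for the pattern anywhere in the string.
The match spans [0:41] → 'mtnvilOwIhl.1v2iL7D6Yrkhg e22RRN6HA21b_3a'.
Captured: group 1 = 'mtnvilOwIhl.1v2iL7D6Yrkhg e22RRN6HA21b_3', group 2 = 'a'.

'a'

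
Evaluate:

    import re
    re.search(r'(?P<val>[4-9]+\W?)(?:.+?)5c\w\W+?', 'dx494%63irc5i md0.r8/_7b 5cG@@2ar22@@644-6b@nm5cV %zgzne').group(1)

'494%'

Pattern: one or more of a character in [4-9], then optionally a non-word character (captured as 'val'); then one or more of any character (lazy) (non-capturing group); then the literal '5c', then a word character, then one or more of a non-word character (lazy).
`search` walks the string left to right and returns the first match it finds.
The match spans [2:29] → '494%63irc5i md0.r8/_7b 5cG@'.
Captured: group 1 = '494%'.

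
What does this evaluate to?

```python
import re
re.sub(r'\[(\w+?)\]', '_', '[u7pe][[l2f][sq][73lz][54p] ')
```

Matches: at [0:6] → '[u7pe]'; at [7:12] → '[l2f]'; at [12:16] → '[sq]'; at [16:22] → '[73lz]'; at [22:27] → '[54p]'.
`sub` substitutes '_' at each match site.

'_[____ '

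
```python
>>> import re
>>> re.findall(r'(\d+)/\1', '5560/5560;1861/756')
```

A backreference is literal: `\1` must see the identical characters the first group matched.
Because there's exactly one group, `findall` drops the full match and keeps group 1 from the one hit.

['5560']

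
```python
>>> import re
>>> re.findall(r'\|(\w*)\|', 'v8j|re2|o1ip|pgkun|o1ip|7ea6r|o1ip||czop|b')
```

Matches: at [3:8] match '|re2|', group 1 = 're2'; at [12:19] match '|pgkun|', group 1 = 'pgkun'; at [23:30] match '|7ea6r|', group 1 = '7ea6r'; at [34:36] match '||', group 1 = ''.
Because there's exactly one group, `findall` drops the full match and keeps group 1 from each hit.

['re2', 'pgkun', '7ea6r', '']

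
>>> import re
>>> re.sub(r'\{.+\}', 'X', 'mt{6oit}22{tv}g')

'mtXg'

Every occurrence is swapped for 'X'.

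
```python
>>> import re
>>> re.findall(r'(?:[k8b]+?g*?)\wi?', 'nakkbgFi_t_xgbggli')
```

Pattern: one or more of one of [k8b] (lazy), then zero or more of the literal 'g' (lazy) (non-capturing group); then a word character, then optionally a literal 'i'.
Scanning left to right: at [2:4] → 'kk'; at [4:6] → 'bg'; at [13:15] → 'bg'.
Since nothing is captured, `findall` lists the 3 matched substrings directly.

['kk', 'bg', 'bg']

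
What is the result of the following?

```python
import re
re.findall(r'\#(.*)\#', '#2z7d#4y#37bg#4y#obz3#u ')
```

With a single group, `findall` returns only what that group captured — 1 item.

['2z7d#4y#37bg#4y#obz3']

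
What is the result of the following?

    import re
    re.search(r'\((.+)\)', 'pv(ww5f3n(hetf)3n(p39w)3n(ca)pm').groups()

('ww5f3n(hetf)3n(p39w)3n(ca',)

`re.search` scans for the first position where the pattern succeeds.
The match spans [2:29] → '(ww5f3n(hetf)3n(p39w)3n(ca)'.
Captured: group 1 = 'ww5f3n(hetf)3n(p39w)3n(ca'.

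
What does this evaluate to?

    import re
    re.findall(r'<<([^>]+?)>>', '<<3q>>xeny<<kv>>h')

['3q', 'kv']

Walking the string: at [0:6] match '<<3q>>', group 1 = '3q'; at [10:16] match '<<kv>>', group 1 = 'kv'.
One capturing group, so `findall` returns just the captured substring from each match — 2 in all.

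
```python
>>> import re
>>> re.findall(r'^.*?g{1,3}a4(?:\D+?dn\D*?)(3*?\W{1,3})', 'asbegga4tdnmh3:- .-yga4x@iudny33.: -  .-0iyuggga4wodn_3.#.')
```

['3:- ']

The `?` after the quantifier makes it lazy — it takes as little as possible before letting the rest of the pattern try.
With a single group, `findall` returns only what that group captured — 1 item.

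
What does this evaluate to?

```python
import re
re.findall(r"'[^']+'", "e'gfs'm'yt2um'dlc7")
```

["'gfs'", "'yt2um'"]

Walking the string: at [1:6] → "'gfs'"; at [7:14] → "'yt2um'".
No capturing groups, so `findall` returns the 2 full match strings.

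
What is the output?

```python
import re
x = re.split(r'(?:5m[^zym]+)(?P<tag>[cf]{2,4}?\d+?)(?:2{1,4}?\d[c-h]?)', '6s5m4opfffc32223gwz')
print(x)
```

The `?` after the quantifier makes it lazy — it takes as little as possible before letting the rest of the pattern try.
`re.split` interleaves the captured-group text with the surrounding fragments.

['6s', 'fc3', '23gwz']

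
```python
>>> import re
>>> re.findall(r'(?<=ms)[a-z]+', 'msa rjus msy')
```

['a', 'y']

Lookahead/lookbehind check context without consuming it, so the matched span excludes the asserted characters.
Since nothing is captured, `findall` lists the 2 matched substrings directly.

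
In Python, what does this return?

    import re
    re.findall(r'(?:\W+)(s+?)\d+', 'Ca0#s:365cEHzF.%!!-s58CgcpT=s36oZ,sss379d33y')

The pattern matches one or more of a non-word character (non-capturing group); then one or more of a literal 's' (lazy) (captured); then one or more of a digit.
Matches: at [14:22] match '.%!!-s58', group 1 = 's'; at [27:31] match '=s36', group 1 = 's'; at [33:40] match ',sss379', group 1 = 'sss'.
With a single group, `findall` returns only what that group captured — 3 items.

['s', 's', 'sss']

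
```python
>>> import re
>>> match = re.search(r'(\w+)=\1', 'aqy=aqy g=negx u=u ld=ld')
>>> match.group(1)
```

'aqy'

The match spans [0:7] → 'aqy=aqy'.
Captured: group 1 = 'aqy'.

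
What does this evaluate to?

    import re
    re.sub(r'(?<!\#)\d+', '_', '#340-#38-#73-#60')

The negative lookahead/lookbehind blocks any match where the forbidden context is present.
Every occurrence is swapped for '_'.

'#3_-#3_-#7_-#6_'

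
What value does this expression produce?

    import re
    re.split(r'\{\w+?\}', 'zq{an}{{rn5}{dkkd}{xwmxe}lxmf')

Matches to split on: at [2:6] → '{an}'; at [7:12] → '{rn5}'; at [12:18] → '{dkkd}'; at [18:25] → '{xwmxe}'.
Splitting on the pattern gives 5 pieces.

['zq', '{', '', '', 'lxmf']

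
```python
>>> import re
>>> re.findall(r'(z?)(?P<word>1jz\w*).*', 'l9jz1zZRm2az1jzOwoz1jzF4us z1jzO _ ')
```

[('z', '1jzOwoz1jzF4us')]

This matches optionally a literal 'z' (captured); then the literal '1jz', then zero or more of a word character (captured as 'word'); then zero or more of any character.
Scanning left to right: at [11:35] match 'z1jzOwoz1jzF4us z1jzO _ ', groups = ('z', '1jzOwoz1jzF4us').
With 2 capturing groups, `findall` returns a 2-tuple per match.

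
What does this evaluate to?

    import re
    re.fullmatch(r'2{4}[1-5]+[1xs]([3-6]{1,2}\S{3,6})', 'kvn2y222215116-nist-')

None

`re.fullmatch` is like wrapping the pattern in `^…$` (in single-line mode).
Here the pattern can't cover the whole string, so the call returns None.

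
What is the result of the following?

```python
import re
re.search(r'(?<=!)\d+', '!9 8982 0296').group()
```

'9'

The positive lookaround only admits positions where the adjacent text matches; those characters stay outside the span.
The match spans [1:2] → '9'.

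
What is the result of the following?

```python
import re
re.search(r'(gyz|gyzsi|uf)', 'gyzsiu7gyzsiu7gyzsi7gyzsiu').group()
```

'gyz'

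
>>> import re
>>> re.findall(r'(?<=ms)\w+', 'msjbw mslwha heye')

['jbw', 'lwha']

The positive lookaround only admits positions where the adjacent text matches; those characters stay outside the span.
Since nothing is captured, `findall` lists the 2 matched substrings directly.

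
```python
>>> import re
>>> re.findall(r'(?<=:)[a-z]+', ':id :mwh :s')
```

['id', 'mwh', 's']

Because the assertion is zero-width, the text it checks is not consumed and won't appear in the result.
With no groups in the pattern, `findall` gives back each whole match — 3 here.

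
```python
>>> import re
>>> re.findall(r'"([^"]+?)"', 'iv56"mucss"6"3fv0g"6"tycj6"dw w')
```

['mucss', '3fv0g', 'tycj6']

One capturing group, so `findall` returns just the captured substring from each match — 3 in all.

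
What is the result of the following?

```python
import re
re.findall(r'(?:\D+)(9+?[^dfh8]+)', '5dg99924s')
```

['99924s']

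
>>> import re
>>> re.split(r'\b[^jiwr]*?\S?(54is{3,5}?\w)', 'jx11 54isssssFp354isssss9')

['jx11', '54issss', 'sFp354isssss9']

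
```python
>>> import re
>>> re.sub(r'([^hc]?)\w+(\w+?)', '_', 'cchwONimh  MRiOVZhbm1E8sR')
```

'_ _'

This matches optionally any character except [hc] (captured); then one or more of a word character; then one or more of a word character (lazy) (captured).
Matches: at [0:9] → 'cchwONimh'; at [10:25] → ' MRiOVZhbm1E8sR'.
Each match is replaced by '_'.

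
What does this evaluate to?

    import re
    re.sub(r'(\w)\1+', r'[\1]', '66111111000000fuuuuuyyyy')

'[6][1][0]f[u][y]'

`\1` has to match the exact text group 1 already captured.
Each match is replaced using the text its own group 1 captured.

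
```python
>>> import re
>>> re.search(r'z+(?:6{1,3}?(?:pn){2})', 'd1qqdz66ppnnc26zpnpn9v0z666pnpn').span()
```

(23, 31)

The pattern matches one or more of a literal 'z'; then 1 to 3 of the literal '6' (lazy), then the literal 'pn' repeated 2 times (non-capturing group).
The match spans [23:31] → 'z666pnpn'.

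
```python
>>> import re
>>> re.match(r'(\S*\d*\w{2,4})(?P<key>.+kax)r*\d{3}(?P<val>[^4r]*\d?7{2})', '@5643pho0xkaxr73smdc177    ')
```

This matches zero or more of a non-whitespace character, then zero or more of a digit, then 2 to 4 of a word character (captured); then one or more of any character, then the literal 'kax' (captured as 'key'); then zero or more of a literal 'r', then exactly 3 of a digit; then zero or more of any character except [4r], then optionally a digit, then exactly 2 of a literal '7' (captured as 'val').
`match` is anchored at position 0; if the pattern doesn't fit there, it returns None.
Here the pattern fails at index 0, so the call returns None.

None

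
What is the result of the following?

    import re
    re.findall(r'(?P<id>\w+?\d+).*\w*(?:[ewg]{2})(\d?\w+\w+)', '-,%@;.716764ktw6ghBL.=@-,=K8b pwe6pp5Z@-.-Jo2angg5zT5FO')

The pattern matches one or more of a word character (lazy), then one or more of a digit (captured as 'id'); then zero or more of any character, then zero or more of a word character; then exactly 2 of one of [ewg] (non-capturing group); then optionally a digit, then one or more of a word character, then one or more of a word character (captured).
2 groups means the one result is a tuple of 2 captured strings — 1 here.

[('716764', '5zT5FO')]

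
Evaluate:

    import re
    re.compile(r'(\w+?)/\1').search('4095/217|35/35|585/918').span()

(9, 14)

After group 1 captures some text, `\1` only succeeds where that same text appears again.
`re.search` tries every starting position until one works.
The match spans [9:14] → '35/35'.
Captured: group 1 = '35'.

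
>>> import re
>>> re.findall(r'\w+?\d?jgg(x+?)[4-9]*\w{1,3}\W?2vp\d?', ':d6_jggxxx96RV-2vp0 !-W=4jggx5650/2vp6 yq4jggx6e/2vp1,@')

['xxx', 'x', 'x']

The pattern matches one or more of a word character (lazy); then optionally a digit, then the literal 'jgg'; then one or more of a literal 'x' (lazy) (captured); then zero or more of a character in [4-9], then 1 to 3 of a word character, then optionally a non-word character; then the literal '2vp', then optionally a digit.
Matches: at [1:19] match 'd6_jggxxx96RV-2vp0', group 1 = 'xxx'; at [24:38] match '4jggx5650/2vp6', group 1 = 'x'; at [39:53] match 'yq4jggx6e/2vp1', group 1 = 'x'.
Because there's exactly one group, `findall` drops the full match and keeps group 1 from each hit.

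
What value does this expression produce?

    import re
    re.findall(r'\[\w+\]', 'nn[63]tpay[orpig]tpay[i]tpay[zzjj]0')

['[63]', '[orpig]', '[i]', '[zzjj]']

No capturing groups, so `findall` returns the 4 full match strings.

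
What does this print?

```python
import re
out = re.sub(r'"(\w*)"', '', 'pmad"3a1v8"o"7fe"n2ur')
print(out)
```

pmadon2ur

Matches: at [4:11] → '"3a1v8"'; at [12:17] → '"7fe"'.
`sub` substitutes '' at each match site.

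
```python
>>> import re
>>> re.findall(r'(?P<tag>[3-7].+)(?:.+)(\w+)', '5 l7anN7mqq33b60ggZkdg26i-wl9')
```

[('5 l7anN7mqq33b60ggZkdg26i-w', '9')]

This matches a character in [3-7], then one or more of any character (captured as 'tag'); then one or more of any character (non-capturing group); then one or more of a word character (captured).
Scanning left to right: at [0:29] match '5 l7anN7mqq33b60ggZkdg26i-wl9', groups = ('5 l7anN7mqq33b60ggZkdg26i-w', '9').
`findall` packs the 2 group values into a tuple for every match.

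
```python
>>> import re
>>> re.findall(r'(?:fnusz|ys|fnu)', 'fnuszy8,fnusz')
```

The regex engine tests alternatives in the order written; an earlier branch that matches wins even if a later one would match more.
`findall` yields the raw match text (2 of them) because the pattern has no groups.

['fnusz', 'fnusz']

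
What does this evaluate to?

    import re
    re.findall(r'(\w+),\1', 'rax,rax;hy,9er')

The backreference `\1` re-matches whatever the first group consumed, character for character.
Scanning left to right: at [0:7] match 'rax,rax', group 1 = 'rax'.
One capturing group, so `findall` returns just the captured substring from the one match — 1 in all.

['rax']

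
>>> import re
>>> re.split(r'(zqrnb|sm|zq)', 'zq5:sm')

Matches to split on: at [0:2] → 'zq'; at [4:6] → 'sm'.
With a capturing group present, the delimiter's captured portion is kept in the result list.

['', 'zq', '5:', 'sm', '']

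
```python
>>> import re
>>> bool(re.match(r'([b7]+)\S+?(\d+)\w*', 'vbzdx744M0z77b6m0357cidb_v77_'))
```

False

This matches one or more of one of [b7] (captured); then one or more of a non-whitespace character (lazy); then one or more of a digit (captured); then zero or more of a word character.
`match` is anchored at position 0; if the pattern doesn't fit there, it returns None.
Here the pattern fails at index 0, so the call returns None, and `bool(None)` is False.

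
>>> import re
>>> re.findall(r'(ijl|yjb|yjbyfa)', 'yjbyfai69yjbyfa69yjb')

['yjb', 'yjb', 'yjb']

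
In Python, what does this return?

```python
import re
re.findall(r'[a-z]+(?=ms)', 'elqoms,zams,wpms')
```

['elqo', 'za', 'wp']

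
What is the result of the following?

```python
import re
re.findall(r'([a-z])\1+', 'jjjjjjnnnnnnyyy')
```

['j', 'n', 'y']

`\1` has to match the exact text group 1 already captured.
Matches: at [0:6] match 'jjjjjj', group 1 = 'j'; at [6:12] match 'nnnnnn', group 1 = 'n'; at [12:15] match 'yyy', group 1 = 'y'.
One capturing group, so `findall` returns just the captured substring from each match — 3 in all.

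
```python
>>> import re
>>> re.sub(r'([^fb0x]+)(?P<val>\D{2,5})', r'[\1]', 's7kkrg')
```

'[s7kk]'

Pattern: one or more of any character except [fb0x] (captured); then 2 to 5 of a non-digit (captured as 'val').
Matches: at [0:6] → 's7kkrg'.
The replacement refers to a captured group, so each match is rewritten using its own captured text.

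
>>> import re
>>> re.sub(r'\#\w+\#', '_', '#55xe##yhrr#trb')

'__trb'

Matches: at [0:6] → '#55xe#'; at [6:12] → '#yhrr#'.
`sub` substitutes '_' at each match site.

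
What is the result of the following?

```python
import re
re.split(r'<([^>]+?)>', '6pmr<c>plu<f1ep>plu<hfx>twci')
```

['6pmr', 'c', 'plu', 'f1ep', 'plu', 'hfx', 'twci']

Matches to split on: at [4:7] → '<c>'; at [10:16] → '<f1ep>'; at [19:24] → '<hfx>'.
Because the pattern has a capturing group, `split` also inserts each captured text between the pieces.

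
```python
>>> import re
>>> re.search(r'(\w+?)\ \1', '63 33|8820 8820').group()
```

'3 3'

`\1` has to match the exact text group 1 already captured.
The match spans [1:4] → '3 3'.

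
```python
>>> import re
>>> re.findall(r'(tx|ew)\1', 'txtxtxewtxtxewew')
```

['tx', 'tx', 'ew']

After group 1 captures some text, `\1` only succeeds where that same text appears again.
Scanning left to right: at [0:4] match 'txtx', group 1 = 'tx'; at [8:12] match 'txtx', group 1 = 'tx'; at [12:16] match 'ewew', group 1 = 'ew'.
`findall` collects group 1 from each match (3 total).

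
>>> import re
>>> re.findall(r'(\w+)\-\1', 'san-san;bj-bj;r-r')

['san', 'bj', 'r']

After group 1 captures some text, `\1` only succeeds where that same text appears again.
Scanning left to right: at [0:7] match 'san-san', group 1 = 'san'; at [8:13] match 'bj-bj', group 1 = 'bj'; at [14:17] match 'r-r', group 1 = 'r'.
With a single group, `findall` returns only what that group captured — 3 items.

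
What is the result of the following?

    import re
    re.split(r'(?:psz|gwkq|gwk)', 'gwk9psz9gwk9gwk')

Matches to split on: at [0:3] → 'gwk'; at [4:7] → 'psz'; at [8:11] → 'gwk'; at [12:15] → 'gwk'.
Splitting on the pattern gives 5 pieces.

['', '9', '9', '9', '']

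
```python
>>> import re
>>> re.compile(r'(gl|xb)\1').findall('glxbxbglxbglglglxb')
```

['xb', 'gl']

`\1` is not a pattern — it's the concrete string captured by group 1, re-applied verbatim.
`findall` collects group 1 from each match (2 total).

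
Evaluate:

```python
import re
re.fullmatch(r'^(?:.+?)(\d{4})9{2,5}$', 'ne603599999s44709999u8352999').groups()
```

This matches anchored at the start of the string; then one or more of any character (lazy) (non-capturing group); then exactly 4 of a digit (captured); then 2 to 5 of a literal '9'; then anchored at the end.
For `fullmatch`, every character of the input must be accounted for by the pattern.
The match spans [0:28] → 'ne603599999s44709999u8352999'.
Captured: group 1 = '8352'.

('8352',)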